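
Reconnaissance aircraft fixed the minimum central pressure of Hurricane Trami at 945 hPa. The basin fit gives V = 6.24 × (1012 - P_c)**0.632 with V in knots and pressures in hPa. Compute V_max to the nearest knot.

ΔP = 1012 − 945 = 67 hPa.
67^0.632 ≈ 14.259.
V ≈ 6.24 × 14.259 ≈ 89.0 kt.

89 kt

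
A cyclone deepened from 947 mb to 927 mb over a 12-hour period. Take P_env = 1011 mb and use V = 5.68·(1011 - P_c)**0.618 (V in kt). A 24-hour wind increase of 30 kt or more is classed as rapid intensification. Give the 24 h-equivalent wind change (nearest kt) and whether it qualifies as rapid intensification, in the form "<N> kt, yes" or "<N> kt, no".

27 kt, no

V₁: ΔP = 64, V ≈ 5.68 × 64^0.618 ≈ 74.23 kt.
V₂: ΔP = 84, V ≈ 5.68 × 84^0.618 ≈ 87.81 kt.
ΔV over 12 h = 13.58 kt → 24 h equivalent = 13.58 × 24/12 ≈ 27.16 kt.
27 kt < 30 kt ⇒ not rapid intensification.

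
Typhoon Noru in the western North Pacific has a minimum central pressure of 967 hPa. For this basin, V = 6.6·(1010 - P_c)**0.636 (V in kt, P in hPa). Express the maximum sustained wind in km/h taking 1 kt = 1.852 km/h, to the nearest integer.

ΔP = 1010 − 967 = 43 hPa.
V ≈ 6.6 × 43^0.636 = 6.6 × 10.937 ≈ 72.182 kt.
72.182 × 1.852 ≈ 133.68 km/h → 134 km/h.

134 km/h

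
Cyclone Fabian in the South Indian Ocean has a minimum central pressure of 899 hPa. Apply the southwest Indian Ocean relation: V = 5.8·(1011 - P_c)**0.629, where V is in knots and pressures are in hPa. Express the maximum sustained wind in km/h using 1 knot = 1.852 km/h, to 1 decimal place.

208.9 km/h

ΔP = 1011 − 899 = 112 hPa.
V ≈ 5.8 × 112^0.629 = 5.8 × 19.452 ≈ 112.820 kt.
112.820 × 1.852 ≈ 208.94 km/h → 208.9 km/h.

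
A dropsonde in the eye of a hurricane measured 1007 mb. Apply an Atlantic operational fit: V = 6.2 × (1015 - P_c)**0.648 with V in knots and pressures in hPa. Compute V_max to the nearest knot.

ΔP = 1015 − 1007 = 8 mb.
8^0.648 ≈ 3.848.
V ≈ 6.2 × 3.848 ≈ 23.9 kt.

24 kt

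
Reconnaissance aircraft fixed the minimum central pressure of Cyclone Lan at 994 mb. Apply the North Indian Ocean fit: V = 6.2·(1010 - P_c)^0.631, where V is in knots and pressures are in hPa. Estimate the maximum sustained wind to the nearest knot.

36 kt

ΔP = 1010 − 994 = 16 mb.
16^0.631 ≈ 5.752.
V ≈ 6.2 × 5.752 ≈ 35.7 kt.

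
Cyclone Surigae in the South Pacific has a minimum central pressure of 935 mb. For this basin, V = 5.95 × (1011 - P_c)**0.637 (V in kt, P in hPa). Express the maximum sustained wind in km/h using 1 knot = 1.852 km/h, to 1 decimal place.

173.9 km/h

ΔP = 1011 − 935 = 76 mb.
V ≈ 5.95 × 76^0.637 = 5.95 × 15.779 ≈ 93.885 kt.
93.885 × 1.852 ≈ 173.87 km/h → 173.9 km/h.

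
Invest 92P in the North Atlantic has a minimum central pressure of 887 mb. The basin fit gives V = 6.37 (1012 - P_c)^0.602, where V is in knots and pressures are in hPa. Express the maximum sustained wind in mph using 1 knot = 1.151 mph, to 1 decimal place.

134.1 mph

ΔP = 1012 − 887 = 125 mb.
V ≈ 6.37 × 125^0.602 = 6.37 × 18.295 ≈ 116.541 kt.
116.541 × 1.151 ≈ 134.14 mph → 134.1 mph.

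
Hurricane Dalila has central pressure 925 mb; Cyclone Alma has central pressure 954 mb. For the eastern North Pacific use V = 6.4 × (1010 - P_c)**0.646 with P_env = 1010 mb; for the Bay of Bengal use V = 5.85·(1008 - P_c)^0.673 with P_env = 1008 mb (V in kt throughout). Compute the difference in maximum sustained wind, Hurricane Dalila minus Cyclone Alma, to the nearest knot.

27 kt

Hurricane Dalila: ΔP = 85; V ≈ 6.4 × 85^0.646 ≈ 112.87 kt.
Cyclone Alma: ΔP = 54; V ≈ 5.85 × 54^0.673 ≈ 85.72 kt.
Difference ≈ 112.87 − 85.72 = 27.15 → 27 kt.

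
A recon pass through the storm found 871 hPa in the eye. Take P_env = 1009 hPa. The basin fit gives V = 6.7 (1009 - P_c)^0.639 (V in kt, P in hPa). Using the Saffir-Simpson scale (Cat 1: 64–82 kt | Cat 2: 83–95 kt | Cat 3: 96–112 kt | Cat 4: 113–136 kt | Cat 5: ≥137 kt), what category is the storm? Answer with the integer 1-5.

5

ΔP = 1009 − 871 = 138 hPa.
V ≈ 6.7 × 138^0.639 = 6.7 × 23.30 ≈ 156 kt.
156 kt falls in the Category 5 band.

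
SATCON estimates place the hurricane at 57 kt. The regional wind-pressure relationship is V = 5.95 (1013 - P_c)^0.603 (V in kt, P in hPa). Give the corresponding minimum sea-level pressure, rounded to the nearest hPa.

ΔP = (V / 5.95)^(1/0.603) = (57/5.95)^1.658.
57/5.95 = 9.580; 9.580^1.658 ≈ 42.41 hPa.
P_c = 1013 − 42.41 = 970.59 ≈ 971 hPa.

971 hPa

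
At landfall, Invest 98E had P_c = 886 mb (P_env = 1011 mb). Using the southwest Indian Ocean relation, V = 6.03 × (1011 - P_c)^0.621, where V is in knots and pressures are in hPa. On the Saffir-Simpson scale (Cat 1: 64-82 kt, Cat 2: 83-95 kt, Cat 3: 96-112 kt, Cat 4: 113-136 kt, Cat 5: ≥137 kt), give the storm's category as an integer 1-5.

4

ΔP = 1011 − 886 = 125 mb.
V ≈ 6.03 × 125^0.621 = 6.03 × 20.05 ≈ 121 kt.
121 kt falls in the Category 4 band.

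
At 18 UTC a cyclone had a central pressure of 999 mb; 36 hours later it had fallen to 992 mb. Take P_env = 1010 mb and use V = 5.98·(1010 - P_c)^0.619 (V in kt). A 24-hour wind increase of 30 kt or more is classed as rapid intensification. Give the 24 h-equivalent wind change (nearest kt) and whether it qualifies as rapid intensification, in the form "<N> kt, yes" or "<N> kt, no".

6 kt, no

V₁: ΔP = 11, V ≈ 5.98 × 11^0.619 ≈ 26.38 kt.
V₂: ΔP = 18, V ≈ 5.98 × 18^0.619 ≈ 35.79 kt.
ΔV over 36 h = 9.41 kt → 24 h equivalent = 9.41 × 24/36 ≈ 6.27 kt.
6 kt < 30 kt ⇒ not rapid intensification.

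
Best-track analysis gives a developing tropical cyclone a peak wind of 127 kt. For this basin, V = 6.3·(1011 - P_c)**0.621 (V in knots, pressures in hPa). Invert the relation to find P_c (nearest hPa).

ΔP = (V / 6.3)^(1/0.621) = (127/6.3)^1.610.
127/6.3 = 20.159; 20.159^1.610 ≈ 126.06 hPa.
P_c = 1011 − 126.06 = 884.94 ≈ 885 hPa.

885 hPa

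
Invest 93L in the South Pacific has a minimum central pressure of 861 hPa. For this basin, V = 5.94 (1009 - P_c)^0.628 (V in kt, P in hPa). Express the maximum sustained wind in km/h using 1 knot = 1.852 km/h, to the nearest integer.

ΔP = 1009 − 861 = 148 hPa.
V ≈ 5.94 × 148^0.628 = 5.94 × 23.063 ≈ 136.997 kt.
136.997 × 1.852 ≈ 253.72 km/h → 254 km/h.

254 km/h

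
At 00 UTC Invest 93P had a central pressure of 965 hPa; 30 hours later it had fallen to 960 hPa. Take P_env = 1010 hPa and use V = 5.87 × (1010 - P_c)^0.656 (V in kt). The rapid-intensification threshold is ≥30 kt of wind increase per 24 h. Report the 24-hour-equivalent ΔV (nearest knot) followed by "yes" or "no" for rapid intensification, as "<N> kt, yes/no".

V₁: ΔP = 45, V ≈ 5.87 × 45^0.656 ≈ 71.31 kt.
V₂: ΔP = 50, V ≈ 5.87 × 50^0.656 ≈ 76.41 kt.
ΔV over 30 h = 5.10 kt → 24 h equivalent = 5.10 × 24/30 ≈ 4.08 kt.
4 kt < 30 kt ⇒ not rapid intensification.

4 kt, no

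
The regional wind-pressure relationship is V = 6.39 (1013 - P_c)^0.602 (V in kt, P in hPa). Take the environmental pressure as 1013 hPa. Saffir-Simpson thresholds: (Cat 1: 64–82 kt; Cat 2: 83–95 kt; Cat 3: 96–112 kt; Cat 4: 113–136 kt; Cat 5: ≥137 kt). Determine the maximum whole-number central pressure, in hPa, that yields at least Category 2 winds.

Category 2 begins at V = 83 kt.
Required ΔP = (83/6.39)^(1/0.602) = 12.989^1.661 ≈ 70.76 hPa.
P_c ≤ 1013 − 70.76 = 942.24, so the highest integer P_c is 942 hPa.

942 hPa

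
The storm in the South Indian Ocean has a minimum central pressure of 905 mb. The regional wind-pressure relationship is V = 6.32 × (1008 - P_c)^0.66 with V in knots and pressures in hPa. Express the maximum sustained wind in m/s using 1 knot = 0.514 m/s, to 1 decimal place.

69.2 m/s

ΔP = 1008 − 905 = 103 mb.
V ≈ 6.32 × 103^0.66 = 6.32 × 21.305 ≈ 134.645 kt.
134.645 × 0.514 ≈ 69.21 m/s → 69.2 m/s.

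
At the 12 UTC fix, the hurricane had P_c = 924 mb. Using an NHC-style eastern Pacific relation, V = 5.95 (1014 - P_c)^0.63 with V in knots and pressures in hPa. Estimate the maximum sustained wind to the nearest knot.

101 kt

ΔP = 1014 − 924 = 90 mb.
90^0.63 ≈ 17.028.
V ≈ 5.95 × 17.028 ≈ 101.3 kt.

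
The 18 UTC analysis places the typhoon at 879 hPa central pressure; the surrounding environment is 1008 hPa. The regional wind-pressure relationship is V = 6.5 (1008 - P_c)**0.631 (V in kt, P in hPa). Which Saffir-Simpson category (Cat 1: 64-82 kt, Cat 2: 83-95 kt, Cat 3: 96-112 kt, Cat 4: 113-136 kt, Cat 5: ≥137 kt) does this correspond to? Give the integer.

ΔP = 1008 − 879 = 129 hPa.
V ≈ 6.5 × 129^0.631 = 6.5 × 21.47 ≈ 140 kt.
140 kt falls in the Category 5 band.

5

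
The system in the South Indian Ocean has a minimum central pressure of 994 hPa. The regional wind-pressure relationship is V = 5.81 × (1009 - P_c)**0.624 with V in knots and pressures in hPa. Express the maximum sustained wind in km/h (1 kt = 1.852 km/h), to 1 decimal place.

ΔP = 1009 − 994 = 15 hPa.
V ≈ 5.81 × 15^0.624 = 5.81 × 5.419 ≈ 31.482 kt.
31.482 × 1.852 ≈ 58.30 km/h → 58.3 km/h.

58.3 km/h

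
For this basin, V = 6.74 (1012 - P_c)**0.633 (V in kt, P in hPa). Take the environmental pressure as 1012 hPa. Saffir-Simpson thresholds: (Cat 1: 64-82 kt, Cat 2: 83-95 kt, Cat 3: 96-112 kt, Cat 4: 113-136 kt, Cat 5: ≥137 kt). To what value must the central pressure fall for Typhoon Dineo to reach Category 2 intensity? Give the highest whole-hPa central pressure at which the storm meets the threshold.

959 hPa

Category 2 begins at V = 83 kt.
Required ΔP = (83/6.74)^(1/0.633) = 12.315^1.580 ≈ 52.80 hPa.
P_c ≤ 1012 − 52.80 = 959.20, so the highest integer P_c is 959 hPa.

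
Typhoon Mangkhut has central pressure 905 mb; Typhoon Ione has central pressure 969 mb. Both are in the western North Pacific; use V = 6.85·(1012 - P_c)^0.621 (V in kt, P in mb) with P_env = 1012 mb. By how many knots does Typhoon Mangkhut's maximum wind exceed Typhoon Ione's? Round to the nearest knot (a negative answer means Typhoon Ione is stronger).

Typhoon Mangkhut: ΔP = 107; V ≈ 6.85 × 107^0.621 ≈ 124.72 kt.
Typhoon Ione: ΔP = 43; V ≈ 6.85 × 43^0.621 ≈ 70.81 kt.
Difference ≈ 124.72 − 70.81 = 53.91 → 54 kt.

54 kt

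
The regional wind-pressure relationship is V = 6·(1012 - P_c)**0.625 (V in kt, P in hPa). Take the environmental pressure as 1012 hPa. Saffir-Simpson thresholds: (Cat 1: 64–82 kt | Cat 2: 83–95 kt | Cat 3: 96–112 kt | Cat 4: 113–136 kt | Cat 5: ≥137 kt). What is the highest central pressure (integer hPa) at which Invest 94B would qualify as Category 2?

Category 2 begins at V = 83 kt.
Required ΔP = (83/6)^(1/0.625) = 13.833^1.600 ≈ 66.91 hPa.
P_c ≤ 1012 − 66.91 = 945.09, so the highest integer P_c is 945 hPa.

945 hPa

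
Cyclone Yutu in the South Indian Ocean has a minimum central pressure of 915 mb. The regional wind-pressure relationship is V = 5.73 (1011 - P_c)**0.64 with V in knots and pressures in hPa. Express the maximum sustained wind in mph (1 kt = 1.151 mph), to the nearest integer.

ΔP = 1011 − 915 = 96 mb.
V ≈ 5.73 × 96^0.64 = 5.73 × 18.563 ≈ 106.367 kt.
106.367 × 1.151 ≈ 122.43 mph → 122 mph.

122 mph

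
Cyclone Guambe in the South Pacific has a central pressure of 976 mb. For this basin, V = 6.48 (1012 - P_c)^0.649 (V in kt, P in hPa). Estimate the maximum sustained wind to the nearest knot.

66 kt

ΔP = 1012 − 976 = 36 mb.
36^0.649 ≈ 10.234.
V ≈ 6.48 × 10.234 ≈ 66.3 kt.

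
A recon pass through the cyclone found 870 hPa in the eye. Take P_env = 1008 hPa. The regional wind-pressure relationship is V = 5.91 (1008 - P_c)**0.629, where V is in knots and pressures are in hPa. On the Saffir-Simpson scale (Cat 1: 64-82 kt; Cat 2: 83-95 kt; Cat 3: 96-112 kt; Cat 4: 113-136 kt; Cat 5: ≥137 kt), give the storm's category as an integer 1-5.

ΔP = 1008 − 870 = 138 hPa.
V ≈ 5.91 × 138^0.629 = 5.91 × 22.18 ≈ 131 kt.
131 kt falls in the Category 4 band.

4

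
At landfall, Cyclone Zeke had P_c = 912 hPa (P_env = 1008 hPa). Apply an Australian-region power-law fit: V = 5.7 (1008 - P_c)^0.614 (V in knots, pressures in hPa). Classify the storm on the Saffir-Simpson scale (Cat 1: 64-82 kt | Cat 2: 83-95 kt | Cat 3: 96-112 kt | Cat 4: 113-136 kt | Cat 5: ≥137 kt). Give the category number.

2

ΔP = 1008 − 912 = 96 hPa.
V ≈ 5.7 × 96^0.614 = 5.7 × 16.49 ≈ 94 kt.
94 kt falls in the Category 2 band.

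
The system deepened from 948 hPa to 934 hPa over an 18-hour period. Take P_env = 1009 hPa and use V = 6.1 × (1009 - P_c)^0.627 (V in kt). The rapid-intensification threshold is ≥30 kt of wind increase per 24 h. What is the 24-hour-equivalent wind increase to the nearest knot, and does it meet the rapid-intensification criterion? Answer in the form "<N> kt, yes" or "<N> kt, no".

15 kt, no

V₁: ΔP = 61, V ≈ 6.1 × 61^0.627 ≈ 80.30 kt.
V₂: ΔP = 75, V ≈ 6.1 × 75^0.627 ≈ 91.41 kt.
ΔV over 18 h = 11.11 kt → 24 h equivalent = 11.11 × 24/18 ≈ 14.81 kt.
15 kt < 30 kt ⇒ not rapid intensification.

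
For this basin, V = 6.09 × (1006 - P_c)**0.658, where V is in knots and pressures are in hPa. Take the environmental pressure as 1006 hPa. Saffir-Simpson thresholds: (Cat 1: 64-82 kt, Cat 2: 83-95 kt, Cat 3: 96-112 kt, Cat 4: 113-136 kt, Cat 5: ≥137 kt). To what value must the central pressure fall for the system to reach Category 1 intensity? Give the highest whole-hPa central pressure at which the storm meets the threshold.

970 hPa

Category 1 begins at V = 64 kt.
Required ΔP = (64/6.09)^(1/0.658) = 10.509^1.520 ≈ 35.69 hPa.
P_c ≤ 1006 − 35.69 = 970.31, so the highest integer P_c is 970 hPa.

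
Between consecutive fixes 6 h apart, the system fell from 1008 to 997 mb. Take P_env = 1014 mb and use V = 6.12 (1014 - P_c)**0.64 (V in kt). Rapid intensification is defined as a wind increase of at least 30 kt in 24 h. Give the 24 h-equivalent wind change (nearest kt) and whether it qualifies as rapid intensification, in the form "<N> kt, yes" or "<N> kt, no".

73 kt, yes

V₁: ΔP = 6, V ≈ 6.12 × 6^0.64 ≈ 19.26 kt.
V₂: ΔP = 17, V ≈ 6.12 × 17^0.64 ≈ 37.52 kt.
ΔV over 6 h = 18.26 kt → 24 h equivalent = 18.26 × 24/6 ≈ 73.04 kt.
73 kt ≥ 30 kt ⇒ rapid intensification.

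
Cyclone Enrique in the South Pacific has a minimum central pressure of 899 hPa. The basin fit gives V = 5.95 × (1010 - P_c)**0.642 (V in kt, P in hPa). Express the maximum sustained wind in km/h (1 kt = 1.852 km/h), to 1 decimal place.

ΔP = 1010 − 899 = 111 hPa.
V ≈ 5.95 × 111^0.642 = 5.95 × 20.564 ≈ 122.353 kt.
122.353 × 1.852 ≈ 226.60 km/h → 226.6 km/h.

226.6 km/h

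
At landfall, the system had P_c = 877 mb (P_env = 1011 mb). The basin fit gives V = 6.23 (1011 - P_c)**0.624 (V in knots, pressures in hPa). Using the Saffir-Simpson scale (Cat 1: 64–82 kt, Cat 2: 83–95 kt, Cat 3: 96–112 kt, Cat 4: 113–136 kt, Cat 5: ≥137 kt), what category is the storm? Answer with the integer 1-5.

4

ΔP = 1011 − 877 = 134 mb.
V ≈ 6.23 × 134^0.624 = 6.23 × 21.25 ≈ 132 kt.
132 kt falls in the Category 4 band.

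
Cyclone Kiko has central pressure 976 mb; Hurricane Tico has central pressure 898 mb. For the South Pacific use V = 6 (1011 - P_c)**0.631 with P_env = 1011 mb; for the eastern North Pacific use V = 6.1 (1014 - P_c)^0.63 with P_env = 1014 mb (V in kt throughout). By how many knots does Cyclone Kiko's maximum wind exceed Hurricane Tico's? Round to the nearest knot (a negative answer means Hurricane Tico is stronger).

Cyclone Kiko: ΔP = 35; V ≈ 6 × 35^0.631 ≈ 56.55 kt.
Hurricane Tico: ΔP = 116; V ≈ 6.1 × 116^0.63 ≈ 121.88 kt.
Difference ≈ 56.55 − 121.88 = -65.33 → -65 kt.

-65 kt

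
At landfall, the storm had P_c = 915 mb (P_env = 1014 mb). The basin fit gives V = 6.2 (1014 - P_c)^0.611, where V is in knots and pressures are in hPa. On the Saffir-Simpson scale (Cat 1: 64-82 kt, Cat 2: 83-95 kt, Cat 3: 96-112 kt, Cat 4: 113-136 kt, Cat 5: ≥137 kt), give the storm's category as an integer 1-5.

3

ΔP = 1014 − 915 = 99 mb.
V ≈ 6.2 × 99^0.611 = 6.2 × 16.57 ≈ 103 kt.
103 kt falls in the Category 3 band.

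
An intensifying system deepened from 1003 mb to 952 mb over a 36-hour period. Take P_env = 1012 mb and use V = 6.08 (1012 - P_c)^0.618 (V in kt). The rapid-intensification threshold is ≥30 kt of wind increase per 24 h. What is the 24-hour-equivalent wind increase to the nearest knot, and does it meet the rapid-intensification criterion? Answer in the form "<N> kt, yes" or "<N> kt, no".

35 kt, yes

V₁: ΔP = 9, V ≈ 6.08 × 9^0.618 ≈ 23.64 kt.
V₂: ΔP = 60, V ≈ 6.08 × 60^0.618 ≈ 76.35 kt.
ΔV over 36 h = 52.71 kt → 24 h equivalent = 52.71 × 24/36 ≈ 35.14 kt.
35 kt ≥ 30 kt ⇒ rapid intensification.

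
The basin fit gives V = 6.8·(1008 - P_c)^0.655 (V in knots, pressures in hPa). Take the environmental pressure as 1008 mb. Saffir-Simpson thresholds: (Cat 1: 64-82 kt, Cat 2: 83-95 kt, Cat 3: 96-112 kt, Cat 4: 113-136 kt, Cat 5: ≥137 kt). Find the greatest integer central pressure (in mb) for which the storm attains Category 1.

977 mb

Category 1 begins at V = 64 kt.
Required ΔP = (64/6.8)^(1/0.655) = 9.412^1.527 ≈ 30.66 mb.
P_c ≤ 1008 − 30.66 = 977.34, so the highest integer P_c is 977 mb.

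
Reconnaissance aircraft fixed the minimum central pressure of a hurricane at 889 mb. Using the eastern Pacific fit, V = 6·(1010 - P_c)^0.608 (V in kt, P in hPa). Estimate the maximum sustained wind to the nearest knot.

ΔP = 1010 − 889 = 121 mb.
121^0.608 ≈ 18.464.
V ≈ 6 × 18.464 ≈ 110.8 kt.

111 kt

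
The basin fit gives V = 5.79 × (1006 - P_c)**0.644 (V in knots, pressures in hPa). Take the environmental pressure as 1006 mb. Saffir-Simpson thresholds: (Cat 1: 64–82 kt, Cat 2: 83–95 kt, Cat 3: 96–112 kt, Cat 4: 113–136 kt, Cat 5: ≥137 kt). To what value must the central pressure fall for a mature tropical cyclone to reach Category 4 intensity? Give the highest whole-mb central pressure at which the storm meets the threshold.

Category 4 begins at V = 113 kt.
Required ΔP = (113/5.79)^(1/0.644) = 19.516^1.553 ≈ 100.86 mb.
P_c ≤ 1006 − 100.86 = 905.14, so the highest integer P_c is 905 mb.

905 mb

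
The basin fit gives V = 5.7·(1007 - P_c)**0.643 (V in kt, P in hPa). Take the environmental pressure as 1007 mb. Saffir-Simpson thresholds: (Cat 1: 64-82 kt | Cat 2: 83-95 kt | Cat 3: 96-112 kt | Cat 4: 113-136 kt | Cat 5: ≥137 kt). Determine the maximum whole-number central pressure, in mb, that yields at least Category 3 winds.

926 mb

Category 3 begins at V = 96 kt.
Required ΔP = (96/5.7)^(1/0.643) = 16.842^1.555 ≈ 80.78 mb.
P_c ≤ 1007 − 80.78 = 926.22, so the highest integer P_c is 926 mb.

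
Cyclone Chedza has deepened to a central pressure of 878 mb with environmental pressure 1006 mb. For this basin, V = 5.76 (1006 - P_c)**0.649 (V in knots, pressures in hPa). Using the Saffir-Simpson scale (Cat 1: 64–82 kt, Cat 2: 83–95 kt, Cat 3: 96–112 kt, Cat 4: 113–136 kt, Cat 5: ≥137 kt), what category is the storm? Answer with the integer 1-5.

4

ΔP = 1006 − 878 = 128 mb.
V ≈ 5.76 × 128^0.649 = 5.76 × 23.31 ≈ 134 kt.
134 kt falls in the Category 4 band.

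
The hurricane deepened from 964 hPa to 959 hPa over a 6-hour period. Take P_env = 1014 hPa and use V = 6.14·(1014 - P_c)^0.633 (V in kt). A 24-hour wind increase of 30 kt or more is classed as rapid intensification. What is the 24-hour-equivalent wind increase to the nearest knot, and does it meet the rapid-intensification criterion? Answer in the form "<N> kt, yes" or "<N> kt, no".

V₁: ΔP = 50, V ≈ 6.14 × 50^0.633 ≈ 73.05 kt.
V₂: ΔP = 55, V ≈ 6.14 × 55^0.633 ≈ 77.59 kt.
ΔV over 6 h = 4.54 kt → 24 h equivalent = 4.54 × 24/6 ≈ 18.16 kt.
18 kt < 30 kt ⇒ not rapid intensification.

18 kt, no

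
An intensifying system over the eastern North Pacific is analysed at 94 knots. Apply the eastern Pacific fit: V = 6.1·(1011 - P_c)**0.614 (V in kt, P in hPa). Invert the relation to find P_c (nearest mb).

ΔP = (V / 6.1)^(1/0.614) = (94/6.1)^1.629.
94/6.1 = 15.410; 15.410^1.629 ≈ 86.01 mb.
P_c = 1011 − 86.01 = 924.99 ≈ 925 mb.

925 mb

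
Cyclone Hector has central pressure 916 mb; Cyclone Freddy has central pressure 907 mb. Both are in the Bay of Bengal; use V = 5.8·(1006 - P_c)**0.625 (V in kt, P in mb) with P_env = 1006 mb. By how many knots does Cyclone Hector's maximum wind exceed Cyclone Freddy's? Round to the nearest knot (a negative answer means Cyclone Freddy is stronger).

Cyclone Hector: ΔP = 90; V ≈ 5.8 × 90^0.625 ≈ 96.57 kt.
Cyclone Freddy: ΔP = 99; V ≈ 5.8 × 99^0.625 ≈ 102.49 kt.
Difference ≈ 96.57 − 102.49 = -5.92 → -6 kt.

-6 kt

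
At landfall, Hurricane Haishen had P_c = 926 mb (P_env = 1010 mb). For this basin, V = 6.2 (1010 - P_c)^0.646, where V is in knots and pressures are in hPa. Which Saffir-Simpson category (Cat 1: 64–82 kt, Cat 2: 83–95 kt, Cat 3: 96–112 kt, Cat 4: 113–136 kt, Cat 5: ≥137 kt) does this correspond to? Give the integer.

3

ΔP = 1010 − 926 = 84 mb.
V ≈ 6.2 × 84^0.646 = 6.2 × 17.50 ≈ 109 kt.
109 kt falls in the Category 3 band.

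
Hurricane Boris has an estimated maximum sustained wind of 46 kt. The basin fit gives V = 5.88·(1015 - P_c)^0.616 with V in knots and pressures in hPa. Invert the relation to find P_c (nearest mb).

ΔP = (V / 5.88)^(1/0.616) = (46/5.88)^1.623.
46/5.88 = 7.823; 7.823^1.623 ≈ 28.20 mb.
P_c = 1015 − 28.20 = 986.80 ≈ 987 mb.

987 mb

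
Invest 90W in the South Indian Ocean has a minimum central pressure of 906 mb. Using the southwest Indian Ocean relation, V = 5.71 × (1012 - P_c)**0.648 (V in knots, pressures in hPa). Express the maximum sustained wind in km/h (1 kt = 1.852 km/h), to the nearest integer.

ΔP = 1012 − 906 = 106 mb.
V ≈ 5.71 × 106^0.648 = 5.71 × 20.530 ≈ 117.229 kt.
117.229 × 1.852 ≈ 217.11 km/h → 217 km/h.

217 km/h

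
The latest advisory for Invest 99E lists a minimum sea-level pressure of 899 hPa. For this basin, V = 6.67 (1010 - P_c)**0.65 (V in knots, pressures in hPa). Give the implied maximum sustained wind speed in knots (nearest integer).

ΔP = 1010 − 899 = 111 hPa.
111^0.65 ≈ 21.353.
V ≈ 6.67 × 21.353 ≈ 142.4 kt.

142 kt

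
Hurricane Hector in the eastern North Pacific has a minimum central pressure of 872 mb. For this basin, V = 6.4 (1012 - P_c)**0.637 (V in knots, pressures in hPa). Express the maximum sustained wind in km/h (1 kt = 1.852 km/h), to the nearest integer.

276 km/h

ΔP = 1012 − 872 = 140 mb.
V ≈ 6.4 × 140^0.637 = 6.4 × 23.285 ≈ 149.027 kt.
149.027 × 1.852 ≈ 276.00 km/h → 276 km/h.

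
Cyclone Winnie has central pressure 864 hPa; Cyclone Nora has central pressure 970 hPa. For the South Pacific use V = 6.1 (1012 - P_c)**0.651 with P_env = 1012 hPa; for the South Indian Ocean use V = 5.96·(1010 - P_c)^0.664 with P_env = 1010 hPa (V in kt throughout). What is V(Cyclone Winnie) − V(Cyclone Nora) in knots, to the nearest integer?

Cyclone Winnie: ΔP = 148; V ≈ 6.1 × 148^0.651 ≈ 157.82 kt.
Cyclone Nora: ΔP = 40; V ≈ 5.96 × 40^0.664 ≈ 69.03 kt.
Difference ≈ 157.82 − 69.03 = 88.79 → 89 kt.

89 kt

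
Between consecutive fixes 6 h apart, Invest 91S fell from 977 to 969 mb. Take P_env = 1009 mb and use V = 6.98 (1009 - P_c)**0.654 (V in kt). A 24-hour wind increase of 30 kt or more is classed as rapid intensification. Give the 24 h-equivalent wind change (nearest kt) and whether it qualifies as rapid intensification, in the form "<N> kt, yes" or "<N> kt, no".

V₁: ΔP = 32, V ≈ 6.98 × 32^0.654 ≈ 67.33 kt.
V₂: ΔP = 40, V ≈ 6.98 × 40^0.654 ≈ 77.91 kt.
ΔV over 6 h = 10.58 kt → 24 h equivalent = 10.58 × 24/6 ≈ 42.32 kt.
42 kt ≥ 30 kt ⇒ rapid intensification.

42 kt, yes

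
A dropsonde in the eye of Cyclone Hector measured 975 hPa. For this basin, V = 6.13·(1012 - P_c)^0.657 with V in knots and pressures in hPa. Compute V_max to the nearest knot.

ΔP = 1012 − 975 = 37 hPa.
37^0.657 ≈ 10.723.
V ≈ 6.13 × 10.723 ≈ 65.7 kt.

66 kt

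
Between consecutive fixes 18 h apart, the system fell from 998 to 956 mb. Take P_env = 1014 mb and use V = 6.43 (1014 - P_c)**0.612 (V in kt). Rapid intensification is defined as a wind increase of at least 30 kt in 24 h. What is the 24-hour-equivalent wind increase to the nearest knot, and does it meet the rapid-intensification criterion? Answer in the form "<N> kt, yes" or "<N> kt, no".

V₁: ΔP = 16, V ≈ 6.43 × 16^0.612 ≈ 35.09 kt.
V₂: ΔP = 58, V ≈ 6.43 × 58^0.612 ≈ 77.17 kt.
ΔV over 18 h = 42.08 kt → 24 h equivalent = 42.08 × 24/18 ≈ 56.11 kt.
56 kt ≥ 30 kt ⇒ rapid intensification.

56 kt, yes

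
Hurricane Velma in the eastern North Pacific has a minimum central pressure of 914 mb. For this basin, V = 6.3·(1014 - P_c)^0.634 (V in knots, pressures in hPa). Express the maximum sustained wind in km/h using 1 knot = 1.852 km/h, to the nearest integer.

ΔP = 1014 − 914 = 100 mb.
V ≈ 6.3 × 100^0.634 = 6.3 × 18.535 ≈ 116.772 kt.
116.772 × 1.852 ≈ 216.26 km/h → 216 km/h.

216 km/h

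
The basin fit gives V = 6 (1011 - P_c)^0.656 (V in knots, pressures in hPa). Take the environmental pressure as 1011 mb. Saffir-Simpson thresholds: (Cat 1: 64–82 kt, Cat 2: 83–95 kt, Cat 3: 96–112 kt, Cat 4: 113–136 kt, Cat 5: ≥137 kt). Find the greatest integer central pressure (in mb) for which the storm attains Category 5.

Category 5 begins at V = 137 kt.
Required ΔP = (137/6)^(1/0.656) = 22.833^1.524 ≈ 117.76 mb.
P_c ≤ 1011 − 117.76 = 893.24, so the highest integer P_c is 893 mb.

893 mb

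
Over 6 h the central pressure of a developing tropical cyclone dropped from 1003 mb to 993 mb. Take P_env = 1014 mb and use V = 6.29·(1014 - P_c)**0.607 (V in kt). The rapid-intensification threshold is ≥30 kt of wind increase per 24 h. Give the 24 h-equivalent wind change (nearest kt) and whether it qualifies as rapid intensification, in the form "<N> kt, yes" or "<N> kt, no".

V₁: ΔP = 11, V ≈ 6.29 × 11^0.607 ≈ 26.96 kt.
V₂: ΔP = 21, V ≈ 6.29 × 21^0.607 ≈ 39.92 kt.
ΔV over 6 h = 12.96 kt → 24 h equivalent = 12.96 × 24/6 ≈ 51.84 kt.
52 kt ≥ 30 kt ⇒ rapid intensification.

52 kt, yes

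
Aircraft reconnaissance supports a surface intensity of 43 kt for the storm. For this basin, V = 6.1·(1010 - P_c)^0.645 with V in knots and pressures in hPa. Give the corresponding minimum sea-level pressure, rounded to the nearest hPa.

989 hPa

ΔP = (V / 6.1)^(1/0.645) = (43/6.1)^1.550.
43/6.1 = 7.049; 7.049^1.550 ≈ 20.65 hPa.
P_c = 1010 − 20.65 = 989.35 ≈ 989 hPa.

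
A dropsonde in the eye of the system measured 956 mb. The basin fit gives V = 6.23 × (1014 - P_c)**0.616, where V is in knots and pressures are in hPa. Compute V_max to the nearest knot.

76 kt

ΔP = 1014 − 956 = 58 mb.
58^0.616 ≈ 12.198.
V ≈ 6.23 × 12.198 ≈ 76.0 kt.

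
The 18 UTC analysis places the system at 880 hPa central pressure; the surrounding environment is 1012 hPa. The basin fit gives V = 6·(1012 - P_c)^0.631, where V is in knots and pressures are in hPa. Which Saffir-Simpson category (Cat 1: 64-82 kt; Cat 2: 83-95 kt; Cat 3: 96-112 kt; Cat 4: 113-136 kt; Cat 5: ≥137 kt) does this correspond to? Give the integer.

4

ΔP = 1012 − 880 = 132 hPa.
V ≈ 6 × 132^0.631 = 6 × 21.78 ≈ 131 kt.
131 kt falls in the Category 4 band.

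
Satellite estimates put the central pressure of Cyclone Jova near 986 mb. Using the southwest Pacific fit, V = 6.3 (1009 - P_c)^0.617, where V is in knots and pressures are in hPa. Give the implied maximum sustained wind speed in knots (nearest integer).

44 kt

ΔP = 1009 − 986 = 23 mb.
23^0.617 ≈ 6.921.
V ≈ 6.3 × 6.921 ≈ 43.6 kt.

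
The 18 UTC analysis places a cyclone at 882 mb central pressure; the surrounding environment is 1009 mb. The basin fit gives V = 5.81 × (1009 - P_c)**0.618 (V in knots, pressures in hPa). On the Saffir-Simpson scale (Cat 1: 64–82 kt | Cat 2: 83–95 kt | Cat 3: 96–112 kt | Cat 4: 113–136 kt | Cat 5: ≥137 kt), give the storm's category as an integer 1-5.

ΔP = 1009 − 882 = 127 mb.
V ≈ 5.81 × 127^0.618 = 5.81 × 19.96 ≈ 116 kt.
116 kt falls in the Category 4 band.

4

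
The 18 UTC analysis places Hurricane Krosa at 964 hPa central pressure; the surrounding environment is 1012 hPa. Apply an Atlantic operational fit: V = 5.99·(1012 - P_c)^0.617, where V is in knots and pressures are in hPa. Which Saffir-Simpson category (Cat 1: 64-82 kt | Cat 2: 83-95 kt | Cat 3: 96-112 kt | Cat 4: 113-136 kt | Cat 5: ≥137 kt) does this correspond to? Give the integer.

ΔP = 1012 − 964 = 48 hPa.
V ≈ 5.99 × 48^0.617 = 5.99 × 10.90 ≈ 65 kt.
65 kt falls in the Category 1 band.

1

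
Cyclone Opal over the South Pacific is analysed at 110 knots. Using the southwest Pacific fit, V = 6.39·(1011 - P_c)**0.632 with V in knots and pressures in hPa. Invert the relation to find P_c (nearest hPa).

ΔP = (V / 6.39)^(1/0.632) = (110/6.39)^1.582.
110/6.39 = 17.214; 17.214^1.582 ≈ 90.27 hPa.
P_c = 1011 − 90.27 = 920.73 ≈ 921 hPa.

921 hPa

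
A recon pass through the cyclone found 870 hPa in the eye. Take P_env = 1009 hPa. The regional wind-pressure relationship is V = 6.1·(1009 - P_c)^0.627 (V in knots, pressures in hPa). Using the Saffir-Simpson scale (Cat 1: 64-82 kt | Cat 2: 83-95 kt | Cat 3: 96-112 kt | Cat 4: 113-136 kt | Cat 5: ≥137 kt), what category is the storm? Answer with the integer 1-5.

ΔP = 1009 − 870 = 139 hPa.
V ≈ 6.1 × 139^0.627 = 6.1 × 22.06 ≈ 135 kt.
135 kt falls in the Category 4 band.

4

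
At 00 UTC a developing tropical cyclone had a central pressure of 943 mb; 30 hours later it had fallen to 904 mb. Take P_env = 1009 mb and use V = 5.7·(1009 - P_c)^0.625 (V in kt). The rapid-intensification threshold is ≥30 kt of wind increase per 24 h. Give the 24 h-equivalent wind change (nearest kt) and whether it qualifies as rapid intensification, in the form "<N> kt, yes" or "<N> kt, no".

21 kt, no

V₁: ΔP = 66, V ≈ 5.7 × 66^0.625 ≈ 78.18 kt.
V₂: ΔP = 105, V ≈ 5.7 × 105^0.625 ≈ 104.50 kt.
ΔV over 30 h = 26.32 kt → 24 h equivalent = 26.32 × 24/30 ≈ 21.06 kt.
21 kt < 30 kt ⇒ not rapid intensification.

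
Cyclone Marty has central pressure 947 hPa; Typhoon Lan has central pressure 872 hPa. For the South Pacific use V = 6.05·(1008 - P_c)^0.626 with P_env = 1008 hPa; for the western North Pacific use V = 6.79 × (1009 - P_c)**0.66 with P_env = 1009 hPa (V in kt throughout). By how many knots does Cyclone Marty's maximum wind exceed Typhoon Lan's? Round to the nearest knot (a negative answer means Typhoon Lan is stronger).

-95 kt

Cyclone Marty: ΔP = 61; V ≈ 6.05 × 61^0.626 ≈ 79.32 kt.
Typhoon Lan: ΔP = 137; V ≈ 6.79 × 137^0.66 ≈ 174.62 kt.
Difference ≈ 79.32 − 174.62 = -95.30 → -95 kt.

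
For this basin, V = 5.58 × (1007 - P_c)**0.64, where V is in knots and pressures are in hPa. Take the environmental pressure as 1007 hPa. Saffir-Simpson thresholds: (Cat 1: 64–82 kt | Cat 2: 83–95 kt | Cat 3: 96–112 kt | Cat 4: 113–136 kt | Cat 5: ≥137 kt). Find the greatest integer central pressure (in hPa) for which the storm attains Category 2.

Category 2 begins at V = 83 kt.
Required ΔP = (83/5.58)^(1/0.64) = 14.875^1.562 ≈ 67.91 hPa.
P_c ≤ 1007 − 67.91 = 939.09, so the highest integer P_c is 939 hPa.

939 hPa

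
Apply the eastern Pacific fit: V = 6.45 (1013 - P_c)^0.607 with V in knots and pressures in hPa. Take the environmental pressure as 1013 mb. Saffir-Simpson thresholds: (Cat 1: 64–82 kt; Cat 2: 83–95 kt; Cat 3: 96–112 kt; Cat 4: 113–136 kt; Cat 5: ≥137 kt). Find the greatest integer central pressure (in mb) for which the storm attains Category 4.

Category 4 begins at V = 113 kt.
Required ΔP = (113/6.45)^(1/0.607) = 17.519^1.647 ≈ 111.85 mb.
P_c ≤ 1013 − 111.85 = 901.15, so the highest integer P_c is 901 mb.

901 mb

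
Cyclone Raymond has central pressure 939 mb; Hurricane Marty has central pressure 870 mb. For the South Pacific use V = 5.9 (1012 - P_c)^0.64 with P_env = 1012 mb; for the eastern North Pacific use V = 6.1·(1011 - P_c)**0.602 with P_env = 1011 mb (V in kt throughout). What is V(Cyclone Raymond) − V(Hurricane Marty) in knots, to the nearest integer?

-28 kt

Cyclone Raymond: ΔP = 73; V ≈ 5.9 × 73^0.64 ≈ 91.91 kt.
Hurricane Marty: ΔP = 141; V ≈ 6.1 × 141^0.602 ≈ 119.99 kt.
Difference ≈ 91.91 − 119.99 = -28.08 → -28 kt.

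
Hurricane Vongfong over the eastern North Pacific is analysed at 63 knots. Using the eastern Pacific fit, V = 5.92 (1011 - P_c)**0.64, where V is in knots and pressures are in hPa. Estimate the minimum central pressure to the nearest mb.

ΔP = (V / 5.92)^(1/0.64) = (63/5.92)^1.562.
63/5.92 = 10.642; 10.642^1.562 ≈ 40.25 mb.
P_c = 1011 − 40.25 = 970.75 ≈ 971 mb.

971 mb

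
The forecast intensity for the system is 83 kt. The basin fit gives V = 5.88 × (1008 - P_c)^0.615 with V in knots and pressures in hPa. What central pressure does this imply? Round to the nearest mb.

934 mb

ΔP = (V / 5.88)^(1/0.615) = (83/5.88)^1.626.
83/5.88 = 14.116; 14.116^1.626 ≈ 74.03 mb.
P_c = 1008 − 74.03 = 933.97 ≈ 934 mb.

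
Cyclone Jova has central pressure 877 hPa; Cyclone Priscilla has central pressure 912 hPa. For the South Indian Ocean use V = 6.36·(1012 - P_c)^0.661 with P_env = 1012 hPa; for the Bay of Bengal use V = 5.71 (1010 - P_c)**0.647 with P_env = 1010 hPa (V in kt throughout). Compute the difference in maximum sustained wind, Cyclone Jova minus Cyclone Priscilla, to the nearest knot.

Cyclone Jova: ΔP = 135; V ≈ 6.36 × 135^0.661 ≈ 162.78 kt.
Cyclone Priscilla: ΔP = 98; V ≈ 5.71 × 98^0.647 ≈ 110.91 kt.
Difference ≈ 162.78 − 110.91 = 51.87 → 52 kt.

52 kt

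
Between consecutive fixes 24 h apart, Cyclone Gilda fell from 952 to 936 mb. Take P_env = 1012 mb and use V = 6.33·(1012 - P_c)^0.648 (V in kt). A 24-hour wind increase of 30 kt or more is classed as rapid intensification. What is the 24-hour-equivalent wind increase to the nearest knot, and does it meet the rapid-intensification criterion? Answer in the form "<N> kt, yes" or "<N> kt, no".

15 kt, no

V₁: ΔP = 60, V ≈ 6.33 × 60^0.648 ≈ 89.88 kt.
V₂: ΔP = 76, V ≈ 6.33 × 76^0.648 ≈ 104.75 kt.
ΔV over 24 h = 14.87 kt → 24 h equivalent = 14.87 × 24/24 ≈ 14.87 kt.
15 kt < 30 kt ⇒ not rapid intensification.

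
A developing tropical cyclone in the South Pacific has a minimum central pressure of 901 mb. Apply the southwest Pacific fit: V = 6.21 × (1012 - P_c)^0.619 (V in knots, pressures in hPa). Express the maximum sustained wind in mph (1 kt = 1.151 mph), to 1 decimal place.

ΔP = 1012 − 901 = 111 mb.
V ≈ 6.21 × 111^0.619 = 6.21 × 18.452 ≈ 114.590 kt.
114.590 × 1.151 ≈ 131.89 mph → 131.9 mph.

131.9 mph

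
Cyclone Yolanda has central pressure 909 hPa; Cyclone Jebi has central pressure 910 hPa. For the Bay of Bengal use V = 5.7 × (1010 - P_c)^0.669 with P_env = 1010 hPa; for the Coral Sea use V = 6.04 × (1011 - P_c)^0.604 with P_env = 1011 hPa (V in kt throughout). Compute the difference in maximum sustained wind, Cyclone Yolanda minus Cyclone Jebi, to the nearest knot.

27 kt

Cyclone Yolanda: ΔP = 101; V ≈ 5.7 × 101^0.669 ≈ 124.96 kt.
Cyclone Jebi: ΔP = 101; V ≈ 6.04 × 101^0.604 ≈ 98.10 kt.
Difference ≈ 124.96 − 98.10 = 26.86 → 27 kt.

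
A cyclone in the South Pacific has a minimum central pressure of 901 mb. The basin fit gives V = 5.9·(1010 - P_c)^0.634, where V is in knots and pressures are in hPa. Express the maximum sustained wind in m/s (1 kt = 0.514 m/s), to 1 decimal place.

59.4 m/s

ΔP = 1010 − 901 = 109 mb.
V ≈ 5.9 × 109^0.634 = 5.9 × 19.576 ≈ 115.500 kt.
115.500 × 0.514 ≈ 59.37 m/s → 59.4 m/s.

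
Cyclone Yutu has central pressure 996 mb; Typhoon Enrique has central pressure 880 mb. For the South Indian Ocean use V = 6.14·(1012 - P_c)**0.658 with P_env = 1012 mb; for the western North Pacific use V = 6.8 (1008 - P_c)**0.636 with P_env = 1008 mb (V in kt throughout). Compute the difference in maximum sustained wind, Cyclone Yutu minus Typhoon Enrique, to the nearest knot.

-111 kt

Cyclone Yutu: ΔP = 16; V ≈ 6.14 × 16^0.658 ≈ 38.06 kt.
Typhoon Enrique: ΔP = 128; V ≈ 6.8 × 128^0.636 ≈ 148.83 kt.
Difference ≈ 38.06 − 148.83 = -110.77 → -111 kt.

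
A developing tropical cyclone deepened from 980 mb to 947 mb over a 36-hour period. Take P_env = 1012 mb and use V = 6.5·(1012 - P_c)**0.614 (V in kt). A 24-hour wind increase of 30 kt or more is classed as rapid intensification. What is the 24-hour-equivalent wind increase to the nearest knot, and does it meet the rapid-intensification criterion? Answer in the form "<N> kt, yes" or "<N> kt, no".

V₁: ΔP = 32, V ≈ 6.5 × 32^0.614 ≈ 54.59 kt.
V₂: ΔP = 65, V ≈ 6.5 × 65^0.614 ≈ 84.34 kt.
ΔV over 36 h = 29.75 kt → 24 h equivalent = 29.75 × 24/36 ≈ 19.83 kt.
20 kt < 30 kt ⇒ not rapid intensification.

20 kt, no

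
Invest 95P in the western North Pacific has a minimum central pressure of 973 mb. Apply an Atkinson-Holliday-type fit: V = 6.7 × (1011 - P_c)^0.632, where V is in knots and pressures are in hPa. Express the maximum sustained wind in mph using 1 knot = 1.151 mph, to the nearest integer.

77 mph

ΔP = 1011 − 973 = 38 mb.
V ≈ 6.7 × 38^0.632 = 6.7 × 9.964 ≈ 66.757 kt.
66.757 × 1.151 ≈ 76.84 mph → 77 mph.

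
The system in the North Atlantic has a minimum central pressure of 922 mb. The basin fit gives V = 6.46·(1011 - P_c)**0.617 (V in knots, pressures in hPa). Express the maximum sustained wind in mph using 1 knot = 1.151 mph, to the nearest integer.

ΔP = 1011 − 922 = 89 mb.
V ≈ 6.46 × 89^0.617 = 6.46 × 15.950 ≈ 103.040 kt.
103.040 × 1.151 ≈ 118.60 mph → 119 mph.

119 mph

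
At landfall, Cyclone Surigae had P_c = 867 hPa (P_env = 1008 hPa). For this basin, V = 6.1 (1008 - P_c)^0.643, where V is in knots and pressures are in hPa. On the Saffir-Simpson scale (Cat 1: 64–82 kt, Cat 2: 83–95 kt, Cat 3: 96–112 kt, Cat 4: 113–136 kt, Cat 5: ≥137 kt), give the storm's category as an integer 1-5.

ΔP = 1008 − 867 = 141 hPa.
V ≈ 6.1 × 141^0.643 = 6.1 × 24.10 ≈ 147 kt.
147 kt falls in the Category 5 band.

5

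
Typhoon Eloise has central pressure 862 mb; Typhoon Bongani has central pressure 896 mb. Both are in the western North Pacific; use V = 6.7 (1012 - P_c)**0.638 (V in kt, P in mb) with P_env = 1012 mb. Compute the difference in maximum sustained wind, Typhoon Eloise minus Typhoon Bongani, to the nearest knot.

Typhoon Eloise: ΔP = 150; V ≈ 6.7 × 150^0.638 ≈ 163.84 kt.
Typhoon Bongani: ΔP = 116; V ≈ 6.7 × 116^0.638 ≈ 139.06 kt.
Difference ≈ 163.84 − 139.06 = 24.78 → 25 kt.

25 kt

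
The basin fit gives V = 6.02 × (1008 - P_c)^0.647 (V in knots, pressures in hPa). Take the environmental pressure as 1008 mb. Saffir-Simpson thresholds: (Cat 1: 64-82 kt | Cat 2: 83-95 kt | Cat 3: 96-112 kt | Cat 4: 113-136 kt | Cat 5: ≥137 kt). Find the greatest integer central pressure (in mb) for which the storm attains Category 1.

Category 1 begins at V = 64 kt.
Required ΔP = (64/6.02)^(1/0.647) = 10.631^1.546 ≈ 38.61 mb.
P_c ≤ 1008 − 38.61 = 969.39, so the highest integer P_c is 969 mb.

969 mb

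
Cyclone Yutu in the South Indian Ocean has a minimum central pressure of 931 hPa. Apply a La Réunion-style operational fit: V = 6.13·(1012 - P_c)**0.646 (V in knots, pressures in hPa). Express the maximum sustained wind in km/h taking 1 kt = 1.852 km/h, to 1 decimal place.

ΔP = 1012 − 931 = 81 hPa.
V ≈ 6.13 × 81^0.646 = 6.13 × 17.095 ≈ 104.795 kt.
104.795 × 1.852 ≈ 194.08 km/h → 194.1 km/h.

194.1 km/h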